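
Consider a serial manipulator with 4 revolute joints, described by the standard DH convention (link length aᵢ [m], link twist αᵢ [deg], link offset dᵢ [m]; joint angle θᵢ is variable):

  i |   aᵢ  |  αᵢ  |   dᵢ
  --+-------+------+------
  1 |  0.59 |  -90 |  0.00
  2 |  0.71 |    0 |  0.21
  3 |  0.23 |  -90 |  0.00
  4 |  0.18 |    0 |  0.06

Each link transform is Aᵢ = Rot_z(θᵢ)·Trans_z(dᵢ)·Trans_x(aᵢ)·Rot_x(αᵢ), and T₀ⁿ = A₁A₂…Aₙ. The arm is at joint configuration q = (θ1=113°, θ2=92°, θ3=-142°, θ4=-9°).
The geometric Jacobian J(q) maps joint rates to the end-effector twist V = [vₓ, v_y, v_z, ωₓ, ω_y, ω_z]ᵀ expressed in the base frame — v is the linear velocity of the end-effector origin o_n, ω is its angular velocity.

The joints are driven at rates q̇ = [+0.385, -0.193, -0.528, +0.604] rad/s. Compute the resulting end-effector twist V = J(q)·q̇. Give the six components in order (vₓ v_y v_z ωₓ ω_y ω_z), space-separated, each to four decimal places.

o_n = [-0.5605, 0.7108, -0.4358]
J₁: ẑ×o_n = [-0.7108, -0.5605, 0.0000], ω = ẑ
J2: z=[-0.9205, -0.3907, 0.0000] o=[-0.2305, 0.5431, 0.0000] → [0.1703, -0.4011, -0.2833, -0.9205, -0.3907, 0.0000]
J3: z=[-0.9205, -0.3907, 0.0000] o=[-0.4142, 0.4382, -0.7096] → [-0.1070, 0.2520, -0.3081, -0.9205, -0.3907, 0.0000]
J4: z=[-0.2993, 0.7051, -0.6428] o=[-0.4719, 0.5743, -0.5334] → [0.1566, 0.0861, 0.0216, -0.2993, 0.7051, -0.6428]
V = J·q̇ = [-0.1555, -0.2194, 0.2304, 0.4829, 0.7076, -0.0032]

-0.1555 -0.2194 0.2304 0.4829 0.7076 -0.0032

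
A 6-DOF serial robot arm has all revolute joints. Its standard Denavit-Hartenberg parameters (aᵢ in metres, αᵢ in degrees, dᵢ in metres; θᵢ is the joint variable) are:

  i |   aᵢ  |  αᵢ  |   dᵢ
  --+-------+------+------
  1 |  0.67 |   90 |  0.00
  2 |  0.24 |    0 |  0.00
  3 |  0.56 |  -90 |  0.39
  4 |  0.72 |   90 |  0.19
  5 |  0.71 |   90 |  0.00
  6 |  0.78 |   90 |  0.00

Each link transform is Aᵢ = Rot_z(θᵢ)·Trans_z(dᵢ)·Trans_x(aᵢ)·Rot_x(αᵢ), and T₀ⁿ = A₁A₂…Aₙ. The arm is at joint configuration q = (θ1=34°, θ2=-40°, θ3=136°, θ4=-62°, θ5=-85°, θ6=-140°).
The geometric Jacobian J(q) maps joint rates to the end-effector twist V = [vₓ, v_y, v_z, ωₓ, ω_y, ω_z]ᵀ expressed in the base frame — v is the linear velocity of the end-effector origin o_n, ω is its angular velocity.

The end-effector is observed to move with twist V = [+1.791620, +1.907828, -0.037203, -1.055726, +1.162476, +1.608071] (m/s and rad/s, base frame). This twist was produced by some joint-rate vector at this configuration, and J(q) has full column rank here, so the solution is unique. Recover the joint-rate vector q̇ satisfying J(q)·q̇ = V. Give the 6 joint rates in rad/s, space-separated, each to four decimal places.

o_n = [0.9738, -0.3069, 1.1755]
J₁: ẑ×o_n = [0.3069, 0.9738, -0.0000], ω = ẑ
J2: z=[0.5592, -0.8290, 0.0000] o=[0.5555, 0.3747, 0.0000] → [-0.9746, -0.6573, -0.0343, 0.5592, -0.8290, 0.0000]
J3: z=[0.5592, -0.8290, 0.0000] o=[0.7079, 0.4775, -0.1543] → [-1.1024, -0.7436, -0.2181, 0.5592, -0.8290, 0.0000]
J4: z=[-0.8245, -0.5561, -0.1045] o=[0.8774, 0.1214, 0.4027] → [-0.4746, 0.6271, 0.4068, -0.8245, -0.5561, -0.1045]
J5: z=[0.3390, -0.3376, -0.8781] o=[1.0470, -0.5311, 0.7190] → [0.0427, -0.0906, 0.0513, 0.3390, -0.3376, -0.8781]
J6: z=[-0.3795, 0.8050, -0.4560] o=[1.6582, -0.1847, 0.8218] → [0.2290, 0.4463, 0.5973, -0.3795, 0.8050, -0.4560]
q̇ = J⁺·V = [0.8490, -0.7630, -0.8770, 0.1060, -0.6470, -0.4430]

0.8490 -0.7630 -0.8770 0.1060 -0.6470 -0.4430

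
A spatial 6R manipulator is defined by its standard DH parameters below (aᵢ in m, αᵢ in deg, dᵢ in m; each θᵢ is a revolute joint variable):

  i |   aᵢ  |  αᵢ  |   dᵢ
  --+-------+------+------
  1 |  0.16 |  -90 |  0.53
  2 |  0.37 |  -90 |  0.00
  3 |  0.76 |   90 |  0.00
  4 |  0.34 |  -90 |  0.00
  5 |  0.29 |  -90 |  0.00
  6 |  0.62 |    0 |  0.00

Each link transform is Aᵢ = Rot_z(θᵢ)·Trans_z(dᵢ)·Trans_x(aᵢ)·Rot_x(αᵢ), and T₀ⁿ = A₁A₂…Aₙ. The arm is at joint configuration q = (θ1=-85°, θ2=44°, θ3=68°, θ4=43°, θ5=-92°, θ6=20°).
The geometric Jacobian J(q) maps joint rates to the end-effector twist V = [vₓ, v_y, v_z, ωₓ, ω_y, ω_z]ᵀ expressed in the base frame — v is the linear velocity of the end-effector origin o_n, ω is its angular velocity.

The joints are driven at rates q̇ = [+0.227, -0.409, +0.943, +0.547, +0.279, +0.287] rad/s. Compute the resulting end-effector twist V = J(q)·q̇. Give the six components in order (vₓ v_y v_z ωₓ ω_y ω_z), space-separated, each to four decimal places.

-1.1311 -0.1085 0.7153 -0.2660 0.5348 -1.1027

o_n = [-0.6082, -1.3317, -0.6233]
J₁: ẑ×o_n = [1.3317, -0.6082, 0.0000], ω = ẑ
J2: z=[0.9962, 0.0872, 0.0000] o=[0.0139, -0.1594, 0.5300] → [-0.1005, 1.1489, -1.1137, 0.9962, 0.0872, 0.0000]
J3: z=[-0.0605, 0.6920, -0.7193] o=[0.0371, -0.4245, 0.2730] → [-1.2728, 0.4100, 0.5015, -0.0605, 0.6920, -0.7193]
J4: z=[0.4313, -0.6318, -0.6441] o=[-0.6470, -0.6900, 0.0752] → [0.0280, 0.2763, -0.2523, 0.4313, -0.6318, -0.6441]
J5: z=[0.5696, 0.7443, -0.3486] o=[-0.8849, -0.6163, -0.1563] → [-0.5970, 0.1696, -0.6134, 0.5696, 0.7443, -0.3486]
J6: z=[-0.6842, 0.1943, -0.7030] o=[-0.7528, -0.8016, -0.3361] → [-0.4285, -0.2981, 0.3346, -0.6842, 0.1943, -0.7030]
V = J·q̇ = [-1.1311, -0.1085, 0.7153, -0.2660, 0.5348, -1.1027]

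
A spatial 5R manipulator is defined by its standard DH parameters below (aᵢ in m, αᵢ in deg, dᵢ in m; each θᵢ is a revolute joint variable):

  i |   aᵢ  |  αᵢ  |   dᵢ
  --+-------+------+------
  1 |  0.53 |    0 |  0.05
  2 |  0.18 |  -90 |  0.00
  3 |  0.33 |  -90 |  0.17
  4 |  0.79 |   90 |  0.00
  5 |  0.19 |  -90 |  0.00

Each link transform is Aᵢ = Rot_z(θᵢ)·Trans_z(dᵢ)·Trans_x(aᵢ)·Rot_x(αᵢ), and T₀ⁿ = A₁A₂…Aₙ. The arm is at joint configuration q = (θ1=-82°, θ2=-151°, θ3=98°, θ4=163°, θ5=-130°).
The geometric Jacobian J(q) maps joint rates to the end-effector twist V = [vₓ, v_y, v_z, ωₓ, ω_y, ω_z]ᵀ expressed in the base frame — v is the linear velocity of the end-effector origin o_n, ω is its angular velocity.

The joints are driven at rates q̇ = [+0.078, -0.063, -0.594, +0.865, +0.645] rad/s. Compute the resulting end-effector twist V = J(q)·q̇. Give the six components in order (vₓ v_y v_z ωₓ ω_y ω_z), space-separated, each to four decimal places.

o_n = [-0.1270, -0.2165, 0.3354]
J₁: ẑ×o_n = [0.2165, -0.1270, 0.0000], ω = ẑ
J2: z=[0.0000, 0.0000, 1.0000] o=[0.0738, -0.5248, 0.0500] → [-0.3084, -0.2007, 0.0000, 0.0000, 0.0000, 1.0000]
J3: z=[-0.7986, -0.6018, 0.0000] o=[-0.0346, -0.3811, 0.0500] → [-0.1718, 0.2280, -0.1871, -0.7986, -0.6018, 0.0000]
J4: z=[0.5960, -0.7909, 0.1392] o=[-0.1427, -0.5201, -0.2768] → [-0.5264, -0.3627, 0.1934, 0.5960, -0.7909, 0.1392]
J5: z=[0.7882, 0.5430, -0.2895] o=[-0.0215, -0.2971, 0.4713] → [-0.0505, 0.1377, 0.1208, 0.7882, 0.5430, -0.2895]
V = J·q̇ = [-0.3496, -0.3576, 0.3563, 1.4983, 0.0236, -0.0514]

-0.3496 -0.3576 0.3563 1.4983 0.0236 -0.0514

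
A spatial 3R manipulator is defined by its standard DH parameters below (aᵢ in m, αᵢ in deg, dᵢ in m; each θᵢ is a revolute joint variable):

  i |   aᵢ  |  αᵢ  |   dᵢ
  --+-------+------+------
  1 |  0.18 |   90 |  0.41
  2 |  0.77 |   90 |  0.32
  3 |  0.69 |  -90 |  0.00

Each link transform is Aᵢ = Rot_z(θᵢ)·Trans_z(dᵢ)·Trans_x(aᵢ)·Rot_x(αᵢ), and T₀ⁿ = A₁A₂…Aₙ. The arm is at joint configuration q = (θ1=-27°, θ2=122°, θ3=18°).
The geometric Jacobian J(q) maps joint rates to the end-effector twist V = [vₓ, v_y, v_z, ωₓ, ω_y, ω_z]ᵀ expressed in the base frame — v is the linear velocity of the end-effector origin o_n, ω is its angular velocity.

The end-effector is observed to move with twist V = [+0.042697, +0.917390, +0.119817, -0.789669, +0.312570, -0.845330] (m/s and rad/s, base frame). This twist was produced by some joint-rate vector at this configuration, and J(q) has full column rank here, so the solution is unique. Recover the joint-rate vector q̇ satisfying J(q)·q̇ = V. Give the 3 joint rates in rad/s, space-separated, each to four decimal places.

o_n = [-0.7551, -0.2137, 1.6195]
J₁: ẑ×o_n = [0.2137, -0.7551, 0.0000], ω = ẑ
J2: z=[-0.4540, -0.8910, 0.0000] o=[0.1604, -0.0817, 0.4100] → [-1.0777, 0.5491, -0.7558, -0.4540, -0.8910, 0.0000]
J3: z=[0.7556, -0.3850, 0.5299] o=[-0.3485, -0.1816, 1.0630] → [-0.1972, -0.6360, -0.1808, 0.7556, -0.3850, 0.5299]
q̇ = J⁺·V = [-0.3170, 0.0800, -0.9970]

-0.3170 0.0800 -0.9970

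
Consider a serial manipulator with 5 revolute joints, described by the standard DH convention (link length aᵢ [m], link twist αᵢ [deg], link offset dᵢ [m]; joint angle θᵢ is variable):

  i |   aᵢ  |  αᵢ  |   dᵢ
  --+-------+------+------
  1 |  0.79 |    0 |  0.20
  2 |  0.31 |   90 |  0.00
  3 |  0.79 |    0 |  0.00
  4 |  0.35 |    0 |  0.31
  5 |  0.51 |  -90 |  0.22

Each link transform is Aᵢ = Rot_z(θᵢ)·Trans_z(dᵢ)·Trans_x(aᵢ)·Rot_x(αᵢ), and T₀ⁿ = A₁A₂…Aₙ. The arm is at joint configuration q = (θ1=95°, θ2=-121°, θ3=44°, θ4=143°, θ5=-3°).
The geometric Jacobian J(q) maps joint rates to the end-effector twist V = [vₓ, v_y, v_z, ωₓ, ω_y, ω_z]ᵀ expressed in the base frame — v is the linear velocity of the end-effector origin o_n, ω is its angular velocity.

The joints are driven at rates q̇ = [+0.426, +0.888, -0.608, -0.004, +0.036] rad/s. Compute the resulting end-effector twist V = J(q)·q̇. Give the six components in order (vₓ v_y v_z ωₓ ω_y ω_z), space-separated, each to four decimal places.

o_n = [-0.2813, 0.3009, 0.6706]
J₁: ẑ×o_n = [-0.3009, -0.2813, 0.0000], ω = ẑ
J2: z=[0.0000, 0.0000, 1.0000] o=[-0.0689, 0.7870, 0.2000] → [0.4861, -0.2124, 0.0000, 0.0000, 0.0000, 1.0000]
J3: z=[-0.4384, -0.8988, 0.0000] o=[0.2098, 0.6511, 0.2000] → [-0.4229, 0.2063, -0.2879, -0.4384, -0.8988, 0.0000]
J4: z=[-0.4384, -0.8988, 0.0000] o=[0.7205, 0.4020, 0.7488] → [0.0703, -0.0343, -0.8561, -0.4384, -0.8988, 0.0000]
J5: z=[-0.4384, -0.8988, 0.0000] o=[0.2724, 0.2756, 0.7061] → [0.0320, -0.0156, -0.5088, -0.4384, -0.8988, 0.0000]
V = J·q̇ = [0.5614, -0.4343, 0.1601, 0.2525, 0.5177, 1.3140]

0.5614 -0.4343 0.1601 0.2525 0.5177 1.3140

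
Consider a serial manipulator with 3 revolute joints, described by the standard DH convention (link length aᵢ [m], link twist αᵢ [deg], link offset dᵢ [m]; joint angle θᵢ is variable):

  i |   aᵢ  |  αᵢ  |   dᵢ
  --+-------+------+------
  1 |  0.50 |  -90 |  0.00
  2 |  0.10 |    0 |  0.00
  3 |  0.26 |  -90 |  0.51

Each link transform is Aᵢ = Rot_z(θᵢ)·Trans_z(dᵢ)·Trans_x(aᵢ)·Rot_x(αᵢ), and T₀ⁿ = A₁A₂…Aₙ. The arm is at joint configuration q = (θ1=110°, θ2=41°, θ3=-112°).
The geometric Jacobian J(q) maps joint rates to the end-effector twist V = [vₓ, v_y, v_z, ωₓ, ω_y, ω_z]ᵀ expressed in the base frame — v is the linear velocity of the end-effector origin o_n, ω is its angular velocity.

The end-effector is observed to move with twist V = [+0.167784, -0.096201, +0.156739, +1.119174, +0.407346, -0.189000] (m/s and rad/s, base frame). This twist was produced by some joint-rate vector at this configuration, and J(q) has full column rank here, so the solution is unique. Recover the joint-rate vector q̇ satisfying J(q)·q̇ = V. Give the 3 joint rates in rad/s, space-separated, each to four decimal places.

-0.1890 -0.7410 -0.4500

o_n = [-0.7050, 0.4459, 0.1802]
J₁: ẑ×o_n = [-0.4459, -0.7050, 0.0000], ω = ẑ
J2: z=[-0.9397, -0.3420, 0.0000] o=[-0.1710, 0.4698, 0.0000] → [-0.0616, 0.1694, -0.1601, -0.9397, -0.3420, 0.0000]
J3: z=[-0.9397, -0.3420, 0.0000] o=[-0.1968, 0.5408, -0.0656] → [-0.0841, 0.2310, -0.0846, -0.9397, -0.3420, 0.0000]
q̇ = J⁺·V = [-0.1890, -0.7410, -0.4500]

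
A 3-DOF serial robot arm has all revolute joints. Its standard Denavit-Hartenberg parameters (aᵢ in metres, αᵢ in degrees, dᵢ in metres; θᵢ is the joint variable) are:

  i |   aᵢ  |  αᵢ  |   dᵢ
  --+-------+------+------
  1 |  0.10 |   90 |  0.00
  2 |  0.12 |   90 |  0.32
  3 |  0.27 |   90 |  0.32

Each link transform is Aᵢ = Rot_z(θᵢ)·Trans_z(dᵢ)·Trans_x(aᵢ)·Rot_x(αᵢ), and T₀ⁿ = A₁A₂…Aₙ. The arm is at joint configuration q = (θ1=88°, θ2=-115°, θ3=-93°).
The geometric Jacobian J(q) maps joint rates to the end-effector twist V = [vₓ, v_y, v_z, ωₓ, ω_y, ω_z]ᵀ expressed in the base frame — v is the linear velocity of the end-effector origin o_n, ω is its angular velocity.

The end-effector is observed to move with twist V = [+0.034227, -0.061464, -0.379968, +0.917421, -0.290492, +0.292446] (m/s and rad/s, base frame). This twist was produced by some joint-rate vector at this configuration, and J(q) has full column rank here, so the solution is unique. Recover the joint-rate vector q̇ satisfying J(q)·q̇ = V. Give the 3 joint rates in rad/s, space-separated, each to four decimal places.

0.1720 0.9270 0.2850

o_n = [0.0421, -0.2364, 0.0393]
J₁: ẑ×o_n = [0.2364, 0.0421, -0.0000], ω = ẑ
J2: z=[0.9994, -0.0349, 0.0000] o=[0.0035, 0.0999, 0.0000] → [-0.0014, -0.0393, -0.3348, 0.9994, -0.0349, 0.0000]
J3: z=[-0.0316, -0.9058, 0.4226] o=[0.3215, 0.0381, -0.1088] → [-0.0181, -0.1134, -0.2444, -0.0316, -0.9058, 0.4226]
q̇ = J⁺·V = [0.1720, 0.9270, 0.2850]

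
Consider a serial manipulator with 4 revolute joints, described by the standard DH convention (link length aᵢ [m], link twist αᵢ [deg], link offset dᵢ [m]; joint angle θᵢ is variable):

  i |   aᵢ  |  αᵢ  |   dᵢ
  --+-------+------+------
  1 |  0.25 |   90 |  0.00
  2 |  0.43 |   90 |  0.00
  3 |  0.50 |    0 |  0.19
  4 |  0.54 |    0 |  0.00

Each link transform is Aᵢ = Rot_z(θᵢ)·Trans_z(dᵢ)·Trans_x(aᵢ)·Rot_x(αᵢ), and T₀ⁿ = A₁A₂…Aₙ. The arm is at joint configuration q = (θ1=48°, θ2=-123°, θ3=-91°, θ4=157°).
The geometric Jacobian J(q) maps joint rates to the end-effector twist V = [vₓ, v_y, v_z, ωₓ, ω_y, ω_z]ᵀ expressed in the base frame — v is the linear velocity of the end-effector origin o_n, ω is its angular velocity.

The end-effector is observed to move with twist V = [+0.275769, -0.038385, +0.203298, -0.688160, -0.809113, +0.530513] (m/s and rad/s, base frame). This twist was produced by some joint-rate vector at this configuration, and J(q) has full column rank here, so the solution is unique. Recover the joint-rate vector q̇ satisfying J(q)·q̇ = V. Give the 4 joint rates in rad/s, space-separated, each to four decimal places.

-0.1590 0.0300 0.7280 0.5380

o_n = [-0.1778, -0.1876, -0.4340]
J₁: ẑ×o_n = [0.1876, -0.1778, 0.0000], ω = ẑ
J2: z=[0.7431, -0.6691, 0.0000] o=[0.1673, 0.1858, 0.0000] → [0.2904, 0.3225, -0.5084, 0.7431, -0.6691, 0.0000]
J3: z=[-0.5612, -0.6233, 0.5446] o=[0.0106, 0.0117, -0.3606] → [0.1543, -0.1438, -0.0055, -0.5612, -0.6233, 0.5446]
J4: z=[-0.5612, -0.6233, 0.5446] o=[-0.4644, 0.2314, -0.2498] → [0.3430, 0.0527, 0.4137, -0.5612, -0.6233, 0.5446]
q̇ = J⁺·V = [-0.1590, 0.0300, 0.7280, 0.5380]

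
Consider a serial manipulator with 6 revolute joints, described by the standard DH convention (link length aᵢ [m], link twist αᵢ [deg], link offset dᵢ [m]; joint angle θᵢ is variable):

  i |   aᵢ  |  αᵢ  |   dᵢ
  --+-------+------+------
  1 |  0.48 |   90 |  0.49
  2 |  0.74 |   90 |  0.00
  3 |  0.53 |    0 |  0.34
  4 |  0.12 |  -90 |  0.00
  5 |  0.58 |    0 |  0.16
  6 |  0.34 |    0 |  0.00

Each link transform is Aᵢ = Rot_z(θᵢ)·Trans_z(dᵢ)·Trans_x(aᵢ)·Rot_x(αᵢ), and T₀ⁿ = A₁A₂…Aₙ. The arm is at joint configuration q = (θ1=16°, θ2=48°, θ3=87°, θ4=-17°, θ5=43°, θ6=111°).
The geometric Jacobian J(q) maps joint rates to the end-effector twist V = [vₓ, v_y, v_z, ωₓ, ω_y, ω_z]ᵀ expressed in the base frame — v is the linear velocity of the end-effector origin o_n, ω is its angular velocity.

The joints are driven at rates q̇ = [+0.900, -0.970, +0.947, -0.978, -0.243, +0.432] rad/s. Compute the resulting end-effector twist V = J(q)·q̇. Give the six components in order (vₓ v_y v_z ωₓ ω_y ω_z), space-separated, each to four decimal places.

0.9523 0.9220 -0.7626 -0.3859 0.8312 0.7888

o_n = [0.9876, -0.5576, 1.1464]
J₁: ẑ×o_n = [0.5576, 0.9876, -0.0000], ω = ẑ
J2: z=[0.2756, -0.9613, 0.0000] o=[0.4614, 0.1323, 0.4900] → [-0.6309, -0.1809, 0.3157, 0.2756, -0.9613, 0.0000]
J3: z=[0.7144, 0.2048, -0.6691] o=[0.9374, 0.2688, 1.0399] → [-0.5311, -0.1096, -0.6006, 0.7144, 0.2048, -0.6691]
J4: z=[0.7144, 0.2048, -0.6691] o=[1.3440, -0.1652, 0.8330] → [-0.1984, 0.0146, -0.2073, 0.7144, 0.2048, -0.6691]
J5: z=[-0.5101, -0.5021, -0.6983] o=[1.4015, -0.2660, 0.8635] → [-0.3456, 0.4333, -0.0591, -0.5101, -0.5021, -0.6983]
J6: z=[-0.5101, -0.5021, -0.6983] o=[1.2405, -0.7838, 1.1243] → [0.1469, 0.1878, -0.2424, -0.5101, -0.5021, -0.6983]
V = J·q̇ = [0.9523, 0.9220, -0.7626, -0.3859, 0.8312, 0.7888]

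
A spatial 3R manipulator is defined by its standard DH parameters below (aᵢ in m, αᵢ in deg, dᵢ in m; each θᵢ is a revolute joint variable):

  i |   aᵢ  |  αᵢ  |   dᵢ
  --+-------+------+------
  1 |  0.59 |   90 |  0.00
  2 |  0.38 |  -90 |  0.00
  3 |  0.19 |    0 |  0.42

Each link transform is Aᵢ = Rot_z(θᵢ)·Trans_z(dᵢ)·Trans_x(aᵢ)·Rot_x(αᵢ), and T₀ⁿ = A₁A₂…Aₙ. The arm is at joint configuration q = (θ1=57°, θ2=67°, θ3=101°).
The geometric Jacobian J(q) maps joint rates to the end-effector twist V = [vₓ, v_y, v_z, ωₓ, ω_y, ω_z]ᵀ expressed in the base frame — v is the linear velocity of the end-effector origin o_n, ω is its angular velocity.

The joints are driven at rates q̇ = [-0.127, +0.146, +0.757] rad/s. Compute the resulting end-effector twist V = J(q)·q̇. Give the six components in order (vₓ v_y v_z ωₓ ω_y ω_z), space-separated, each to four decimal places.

o_n = [0.0275, 0.3848, 0.4805]
J₁: ẑ×o_n = [-0.3848, 0.0275, 0.0000], ω = ẑ
J2: z=[0.8387, -0.5446, 0.0000] o=[0.3213, 0.4948, 0.0000] → [-0.2617, -0.4030, -0.2523, 0.8387, -0.5446, 0.0000]
J3: z=[-0.5013, -0.7720, 0.3907] o=[0.4022, 0.6193, 0.3498] → [-0.0093, -0.0809, -0.1717, -0.5013, -0.7720, 0.3907]
V = J·q̇ = [0.0036, -0.1235, -0.1668, -0.2571, -0.6639, 0.1688]

0.0036 -0.1235 -0.1668 -0.2571 -0.6639 0.1688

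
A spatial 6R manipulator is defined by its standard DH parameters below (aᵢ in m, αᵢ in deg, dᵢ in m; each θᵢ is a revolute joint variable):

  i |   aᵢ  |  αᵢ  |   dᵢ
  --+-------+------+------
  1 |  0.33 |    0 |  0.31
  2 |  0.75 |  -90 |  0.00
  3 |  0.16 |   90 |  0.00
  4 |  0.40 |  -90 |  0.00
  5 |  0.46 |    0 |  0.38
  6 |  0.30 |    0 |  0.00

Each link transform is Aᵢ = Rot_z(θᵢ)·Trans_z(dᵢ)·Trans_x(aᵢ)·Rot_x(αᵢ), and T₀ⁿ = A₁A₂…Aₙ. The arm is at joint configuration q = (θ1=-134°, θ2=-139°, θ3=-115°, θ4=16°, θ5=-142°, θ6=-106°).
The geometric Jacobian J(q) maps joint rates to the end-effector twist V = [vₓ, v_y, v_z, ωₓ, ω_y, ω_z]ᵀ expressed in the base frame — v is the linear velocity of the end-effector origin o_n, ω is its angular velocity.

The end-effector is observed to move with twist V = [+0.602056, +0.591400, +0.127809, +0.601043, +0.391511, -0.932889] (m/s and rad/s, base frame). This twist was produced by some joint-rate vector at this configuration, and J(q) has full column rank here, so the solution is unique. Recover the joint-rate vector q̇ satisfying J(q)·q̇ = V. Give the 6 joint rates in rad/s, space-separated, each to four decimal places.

-0.8690 -0.2630 -0.5730 -0.4670 -0.2300 0.2230

o_n = [-0.5340, 0.5321, 0.2927]
J₁: ẑ×o_n = [-0.5321, -0.5340, 0.0000], ω = ẑ
J2: z=[0.0000, 0.0000, 1.0000] o=[-0.2292, -0.2374, 0.3100] → [-0.7695, -0.3048, 0.0000, 0.0000, 0.0000, 1.0000]
J3: z=[-0.9986, 0.0523, 0.0000] o=[-0.1900, 0.5116, 0.3100] → [-0.0009, -0.0173, -0.0025, -0.9986, 0.0523, 0.0000]
J4: z=[-0.0474, -0.9051, -0.4226] o=[-0.1935, 0.4441, 0.4550] → [0.1841, 0.1362, -0.3124, -0.0474, -0.9051, -0.4226]
J5: z=[-0.9538, 0.1666, -0.2498] o=[-0.3121, 0.2876, 0.8035] → [-0.0240, -0.4318, -0.1963, -0.9538, 0.1666, -0.2498]
J6: z=[-0.9538, 0.1666, -0.2498] o=[-0.5805, 0.2364, 0.2731] → [0.0771, 0.0071, -0.2898, -0.9538, 0.1666, -0.2498]
q̇ = J⁺·V = [-0.8690, -0.2630, -0.5730, -0.4670, -0.2300, 0.2230]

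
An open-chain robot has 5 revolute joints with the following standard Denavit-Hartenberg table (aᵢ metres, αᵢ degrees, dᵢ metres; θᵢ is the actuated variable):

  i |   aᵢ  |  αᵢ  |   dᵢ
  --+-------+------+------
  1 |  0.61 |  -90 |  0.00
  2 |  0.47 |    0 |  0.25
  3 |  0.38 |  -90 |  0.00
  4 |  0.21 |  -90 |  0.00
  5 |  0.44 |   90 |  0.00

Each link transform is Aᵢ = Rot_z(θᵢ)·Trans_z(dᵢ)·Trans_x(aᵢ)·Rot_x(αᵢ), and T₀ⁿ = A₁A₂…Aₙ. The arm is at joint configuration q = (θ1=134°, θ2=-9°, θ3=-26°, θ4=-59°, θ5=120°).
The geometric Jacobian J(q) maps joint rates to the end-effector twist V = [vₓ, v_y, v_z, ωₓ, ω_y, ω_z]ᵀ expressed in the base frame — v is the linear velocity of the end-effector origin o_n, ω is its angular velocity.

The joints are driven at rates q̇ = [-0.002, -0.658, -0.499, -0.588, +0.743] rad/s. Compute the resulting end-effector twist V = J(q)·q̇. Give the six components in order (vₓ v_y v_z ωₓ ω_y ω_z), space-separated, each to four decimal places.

o_n = [-0.9814, 0.6687, 0.6007]
J₁: ẑ×o_n = [-0.6687, -0.9814, 0.0000], ω = ẑ
J2: z=[-0.7193, -0.6947, 0.0000] o=[-0.4237, 0.4388, 0.0000] → [-0.4173, 0.4321, -0.5527, -0.7193, -0.6947, 0.0000]
J3: z=[-0.7193, -0.6947, 0.0000] o=[-0.9260, 0.5991, 0.0735] → [-0.3662, 0.3792, -0.0885, -0.7193, -0.6947, 0.0000]
J4: z=[-0.3984, 0.4126, -0.8192] o=[-1.1423, 0.8230, 0.2915] → [0.0012, -0.0086, -0.0049, -0.3984, 0.4126, -0.8192]
J5: z=[-0.1173, 0.8629, 0.4917] o=[-1.3333, 0.7617, 0.3535] → [0.2590, 0.2020, -0.2928, -0.1173, 0.8629, 0.4917]
V = J·q̇ = [0.6503, -0.3164, 0.1932, 0.9794, 1.2022, 0.8450]

0.6503 -0.3164 0.1932 0.9794 1.2022 0.8450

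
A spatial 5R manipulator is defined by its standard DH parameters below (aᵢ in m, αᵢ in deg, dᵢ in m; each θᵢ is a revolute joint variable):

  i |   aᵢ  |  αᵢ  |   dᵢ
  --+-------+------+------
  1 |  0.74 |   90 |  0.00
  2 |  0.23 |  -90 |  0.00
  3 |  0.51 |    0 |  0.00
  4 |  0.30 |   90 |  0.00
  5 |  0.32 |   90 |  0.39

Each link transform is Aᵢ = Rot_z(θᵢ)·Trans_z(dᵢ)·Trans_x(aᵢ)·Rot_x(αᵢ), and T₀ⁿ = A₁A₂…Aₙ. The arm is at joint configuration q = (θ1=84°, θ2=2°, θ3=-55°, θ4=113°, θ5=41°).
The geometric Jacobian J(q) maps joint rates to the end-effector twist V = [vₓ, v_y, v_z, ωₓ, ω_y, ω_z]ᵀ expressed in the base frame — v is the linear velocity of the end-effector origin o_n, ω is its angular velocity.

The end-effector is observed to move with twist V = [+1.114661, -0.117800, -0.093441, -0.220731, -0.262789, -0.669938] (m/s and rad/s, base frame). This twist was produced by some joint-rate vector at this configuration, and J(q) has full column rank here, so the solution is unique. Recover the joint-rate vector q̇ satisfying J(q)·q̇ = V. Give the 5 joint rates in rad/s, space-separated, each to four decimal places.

o_n = [0.3600, 1.8447, 0.2496]
J₁: ẑ×o_n = [-1.8447, 0.3600, 0.0000], ω = ẑ
J2: z=[0.9945, -0.1045, 0.0000] o=[0.0774, 0.7359, 0.0000] → [-0.0261, -0.2482, 1.1322, 0.9945, -0.1045, 0.0000]
J3: z=[-0.0036, -0.0347, 0.9994] o=[0.1014, 0.9645, 0.0080] → [-0.8880, 0.2594, 0.0058, -0.0036, -0.0347, 0.9994]
J4: z=[-0.0036, -0.0347, 0.9994] o=[0.5474, 1.2116, 0.0182] → [-0.6407, -0.1865, -0.0088, -0.0036, -0.0347, 0.9994]
J5: z=[0.6156, 0.7875, 0.0296] o=[0.3110, 1.3962, 0.0238] → [0.1646, -0.1376, 0.2375, 0.6156, 0.7875, 0.0296]
q̇ = J⁺·V = [-0.6500, -0.0140, 0.1450, -0.1550, -0.3360]

-0.6500 -0.0140 0.1450 -0.1550 -0.3360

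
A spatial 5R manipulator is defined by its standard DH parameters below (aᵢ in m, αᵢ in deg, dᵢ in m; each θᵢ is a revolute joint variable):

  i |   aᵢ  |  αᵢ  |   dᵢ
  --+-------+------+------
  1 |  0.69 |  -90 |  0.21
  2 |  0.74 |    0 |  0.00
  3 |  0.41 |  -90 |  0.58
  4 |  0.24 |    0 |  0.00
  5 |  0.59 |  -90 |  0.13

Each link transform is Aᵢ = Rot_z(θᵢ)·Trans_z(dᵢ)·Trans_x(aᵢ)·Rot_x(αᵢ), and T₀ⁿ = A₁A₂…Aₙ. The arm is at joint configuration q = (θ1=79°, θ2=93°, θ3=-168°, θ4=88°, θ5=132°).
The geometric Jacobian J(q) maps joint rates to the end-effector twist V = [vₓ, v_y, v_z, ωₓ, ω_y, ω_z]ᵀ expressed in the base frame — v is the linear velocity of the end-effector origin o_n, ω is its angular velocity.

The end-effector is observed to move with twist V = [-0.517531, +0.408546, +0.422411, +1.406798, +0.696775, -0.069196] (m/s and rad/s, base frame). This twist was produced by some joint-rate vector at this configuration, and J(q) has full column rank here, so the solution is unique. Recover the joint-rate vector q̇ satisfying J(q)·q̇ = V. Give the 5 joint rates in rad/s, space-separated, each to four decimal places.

0.1860 -0.3730 -0.8750 0.3030 0.6830

o_n = [-0.5596, 0.8913, -0.5951]
J₁: ẑ×o_n = [-0.8913, -0.5596, 0.0000], ω = ẑ
J2: z=[-0.9816, 0.1908, 0.0000] o=[0.1317, 0.6773, 0.2100] → [-0.1536, -0.7903, -0.0781, -0.9816, 0.1908, 0.0000]
J3: z=[-0.9816, 0.1908, 0.0000] o=[0.1243, 0.6393, -0.5290] → [-0.0126, -0.0649, -0.1169, -0.9816, 0.1908, 0.0000]
J4: z=[0.1843, 0.9482, -0.2588] o=[-0.4248, 0.8541, -0.1330] → [-0.4286, 0.1201, 0.1346, 0.1843, 0.9482, -0.2588]
J5: z=[0.1843, 0.9482, -0.2588] o=[-0.1890, 0.8105, -0.1249] → [-0.4249, 0.1826, 0.3663, 0.1843, 0.9482, -0.2588]
q̇ = J⁺·V = [0.1860, -0.3730, -0.8750, 0.3030, 0.6830]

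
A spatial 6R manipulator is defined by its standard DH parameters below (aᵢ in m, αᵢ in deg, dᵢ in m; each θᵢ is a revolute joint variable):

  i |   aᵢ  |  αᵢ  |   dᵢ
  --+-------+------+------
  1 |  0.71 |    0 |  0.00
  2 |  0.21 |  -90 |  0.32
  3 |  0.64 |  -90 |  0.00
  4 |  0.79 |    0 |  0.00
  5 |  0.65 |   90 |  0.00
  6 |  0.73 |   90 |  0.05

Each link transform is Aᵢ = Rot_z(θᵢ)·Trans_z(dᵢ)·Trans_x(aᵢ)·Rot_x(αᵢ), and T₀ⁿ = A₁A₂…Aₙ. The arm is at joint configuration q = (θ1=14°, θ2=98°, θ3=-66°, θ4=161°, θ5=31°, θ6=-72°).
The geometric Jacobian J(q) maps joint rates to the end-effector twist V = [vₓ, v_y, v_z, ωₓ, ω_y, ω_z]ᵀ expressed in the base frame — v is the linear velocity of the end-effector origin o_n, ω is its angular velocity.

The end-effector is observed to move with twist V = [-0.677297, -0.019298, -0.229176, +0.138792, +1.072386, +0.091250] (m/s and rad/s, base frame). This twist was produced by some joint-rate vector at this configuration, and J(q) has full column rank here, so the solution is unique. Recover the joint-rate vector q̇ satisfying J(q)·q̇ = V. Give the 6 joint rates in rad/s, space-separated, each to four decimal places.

0.4650 0.2290 0.2570 0.2350 0.8710 0.8050

o_n = [1.1112, -0.5424, -0.2872]
J₁: ẑ×o_n = [0.5424, 1.1112, -0.0000], ω = ẑ
J2: z=[0.0000, 0.0000, 1.0000] o=[0.6889, 0.1718, 0.0000] → [0.7141, 0.4223, -0.0000, 0.0000, 0.0000, 1.0000]
J3: z=[-0.9272, -0.3746, 0.0000] o=[0.6102, 0.3665, 0.3200] → [0.2275, -0.5630, 1.0303, -0.9272, -0.3746, 0.0000]
J4: z=[-0.3422, 0.8470, -0.4067] o=[0.5127, 0.6078, 0.9047] → [-1.4774, -0.6513, -0.1133, -0.3422, 0.8470, -0.4067]
J5: z=[-0.3422, 0.8470, -0.4067] o=[0.8650, 0.4225, 0.2223] → [-0.8240, -0.2745, 0.1216, -0.3422, 0.8470, -0.4067]
J6: z=[0.9386, 0.2880, -0.1899] o=[0.8366, 0.1321, -0.3585] → [-0.1076, -0.1191, -0.7121, 0.9386, 0.2880, -0.1899]
q̇ = J⁺·V = [0.4650, 0.2290, 0.2570, 0.2350, 0.8710, 0.8050]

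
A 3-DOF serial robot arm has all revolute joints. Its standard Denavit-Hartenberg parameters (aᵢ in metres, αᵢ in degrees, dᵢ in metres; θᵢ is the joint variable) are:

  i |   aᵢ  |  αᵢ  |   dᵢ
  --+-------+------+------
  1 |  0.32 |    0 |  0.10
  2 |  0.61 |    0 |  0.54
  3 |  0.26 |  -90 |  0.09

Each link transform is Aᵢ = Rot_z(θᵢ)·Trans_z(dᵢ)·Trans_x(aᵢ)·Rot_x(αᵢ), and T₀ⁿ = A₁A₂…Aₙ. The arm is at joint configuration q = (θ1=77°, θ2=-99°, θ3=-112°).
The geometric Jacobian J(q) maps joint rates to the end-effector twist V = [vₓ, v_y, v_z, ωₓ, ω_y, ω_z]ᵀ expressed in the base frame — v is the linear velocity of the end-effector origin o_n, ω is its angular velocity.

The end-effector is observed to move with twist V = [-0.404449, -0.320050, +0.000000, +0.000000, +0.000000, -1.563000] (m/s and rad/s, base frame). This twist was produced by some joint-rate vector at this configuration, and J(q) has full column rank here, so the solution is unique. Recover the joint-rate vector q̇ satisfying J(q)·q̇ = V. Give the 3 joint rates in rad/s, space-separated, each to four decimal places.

-0.3850 -0.6310 -0.5470

o_n = [0.4570, -0.1037, 0.7300]
J₁: ẑ×o_n = [0.1037, 0.4570, -0.0000], ω = ẑ
J2: z=[0.0000, 0.0000, 1.0000] o=[0.0720, 0.3118, 0.1000] → [0.4155, 0.3850, -0.0000, 0.0000, 0.0000, 1.0000]
J3: z=[0.0000, 0.0000, 1.0000] o=[0.6376, 0.0833, 0.6400] → [0.1870, -0.1806, 0.0000, 0.0000, 0.0000, 1.0000]
q̇ = J⁺·V = [-0.3850, -0.6310, -0.5470]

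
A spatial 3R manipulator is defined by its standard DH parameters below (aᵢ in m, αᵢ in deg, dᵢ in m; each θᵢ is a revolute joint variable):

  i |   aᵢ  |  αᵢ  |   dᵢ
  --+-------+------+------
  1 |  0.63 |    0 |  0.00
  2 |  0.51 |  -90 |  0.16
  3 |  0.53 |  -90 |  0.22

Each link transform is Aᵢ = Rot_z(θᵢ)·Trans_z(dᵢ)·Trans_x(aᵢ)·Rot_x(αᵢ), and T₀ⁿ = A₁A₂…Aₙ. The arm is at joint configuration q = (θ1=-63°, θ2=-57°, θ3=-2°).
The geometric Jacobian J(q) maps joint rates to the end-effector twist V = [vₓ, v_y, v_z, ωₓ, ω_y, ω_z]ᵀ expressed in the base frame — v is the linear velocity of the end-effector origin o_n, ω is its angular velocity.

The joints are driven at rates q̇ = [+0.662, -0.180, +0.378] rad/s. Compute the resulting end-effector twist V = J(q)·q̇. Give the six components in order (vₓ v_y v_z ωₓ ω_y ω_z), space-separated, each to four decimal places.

0.8551 0.0246 -0.2002 0.3274 -0.1890 0.4820

o_n = [-0.0433, -1.5717, 0.1785]
J₁: ẑ×o_n = [1.5717, -0.0433, 0.0000], ω = ẑ
J2: z=[0.0000, 0.0000, 1.0000] o=[0.2860, -0.5613, 0.0000] → [1.0104, -0.3293, 0.0000, 0.0000, 0.0000, 1.0000]
J3: z=[0.8660, -0.5000, 0.0000] o=[0.0310, -1.0030, 0.1600] → [-0.0092, -0.0160, -0.5297, 0.8660, -0.5000, 0.0000]
V = J·q̇ = [0.8551, 0.0246, -0.2002, 0.3274, -0.1890, 0.4820]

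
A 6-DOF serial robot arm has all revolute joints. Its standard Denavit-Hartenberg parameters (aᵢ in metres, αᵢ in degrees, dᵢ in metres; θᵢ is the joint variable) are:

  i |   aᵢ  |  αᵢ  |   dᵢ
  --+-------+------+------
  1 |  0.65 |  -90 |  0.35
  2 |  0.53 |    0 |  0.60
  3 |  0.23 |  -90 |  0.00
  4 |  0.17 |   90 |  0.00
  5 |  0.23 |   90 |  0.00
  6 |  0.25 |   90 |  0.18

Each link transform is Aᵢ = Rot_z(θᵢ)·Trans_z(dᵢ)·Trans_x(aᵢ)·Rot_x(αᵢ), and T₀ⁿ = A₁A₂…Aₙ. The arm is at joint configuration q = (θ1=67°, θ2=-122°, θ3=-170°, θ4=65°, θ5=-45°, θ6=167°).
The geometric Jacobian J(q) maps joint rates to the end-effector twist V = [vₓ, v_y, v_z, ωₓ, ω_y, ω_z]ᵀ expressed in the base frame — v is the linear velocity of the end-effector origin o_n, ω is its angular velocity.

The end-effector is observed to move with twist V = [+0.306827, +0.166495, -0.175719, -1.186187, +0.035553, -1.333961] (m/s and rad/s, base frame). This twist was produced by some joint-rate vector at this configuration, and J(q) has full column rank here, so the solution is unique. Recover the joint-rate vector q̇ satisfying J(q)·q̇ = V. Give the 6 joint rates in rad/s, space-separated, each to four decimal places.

o_n = [-0.3165, 0.7739, 0.5701]
J₁: ẑ×o_n = [-0.7739, -0.3165, 0.0000], ω = ẑ
J2: z=[-0.9205, 0.3907, 0.0000] o=[0.2540, 0.5983, 0.3500] → [0.0860, 0.2026, 0.0613, -0.9205, 0.3907, 0.0000]
J3: z=[-0.9205, 0.3907, 0.0000] o=[-0.4081, 0.5742, 0.7995] → [-0.0896, -0.2112, -0.2196, -0.9205, 0.3907, 0.0000]
J4: z=[-0.3623, -0.8535, -0.3746] o=[-0.3744, 0.6535, 0.5862] → [0.0589, -0.0275, 0.0058, -0.3623, -0.8535, -0.3746]
J5: z=[-0.2564, 0.4776, -0.8403] o=[-0.2221, 0.6181, 0.5196] → [0.1550, 0.0923, 0.0052, -0.2564, 0.4776, -0.8403]
J6: z=[-0.3775, 0.7509, 0.5420] o=[-0.0174, 0.7230, 0.5168] → [0.0124, -0.1420, 0.2054, -0.3775, 0.7509, 0.5420]
q̇ = J⁺·V = [-0.2110, 0.4690, 0.5620, 0.5160, 0.8290, -0.4300]

-0.2110 0.4690 0.5620 0.5160 0.8290 -0.4300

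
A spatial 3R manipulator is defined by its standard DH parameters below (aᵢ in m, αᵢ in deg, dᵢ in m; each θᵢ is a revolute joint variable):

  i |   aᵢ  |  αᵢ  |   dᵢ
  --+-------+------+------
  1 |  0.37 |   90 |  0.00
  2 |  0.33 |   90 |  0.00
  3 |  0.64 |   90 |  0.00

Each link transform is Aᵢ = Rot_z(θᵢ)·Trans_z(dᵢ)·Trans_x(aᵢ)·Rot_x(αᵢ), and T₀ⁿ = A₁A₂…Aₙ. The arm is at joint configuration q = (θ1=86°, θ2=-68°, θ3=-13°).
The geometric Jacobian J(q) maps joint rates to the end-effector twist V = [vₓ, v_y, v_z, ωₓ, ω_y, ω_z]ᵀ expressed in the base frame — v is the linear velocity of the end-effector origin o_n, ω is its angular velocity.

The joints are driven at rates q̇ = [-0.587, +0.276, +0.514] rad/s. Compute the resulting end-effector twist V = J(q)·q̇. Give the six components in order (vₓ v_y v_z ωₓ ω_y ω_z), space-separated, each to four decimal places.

0.7704 0.3033 0.0300 0.2421 -0.4947 -0.7795

o_n = [-0.0929, 0.7355, -0.8842]
J₁: ẑ×o_n = [-0.7355, -0.0929, 0.0000], ω = ẑ
J2: z=[0.9976, -0.0698, 0.0000] o=[0.0258, 0.3691, 0.0000] → [0.0617, 0.8820, 0.3572, 0.9976, -0.0698, 0.0000]
J3: z=[-0.0647, -0.9249, -0.3746] o=[0.0344, 0.4924, -0.3060] → [0.6258, 0.0103, -0.1335, -0.0647, -0.9249, -0.3746]
V = J·q̇ = [0.7704, 0.3033, 0.0300, 0.2421, -0.4947, -0.7795]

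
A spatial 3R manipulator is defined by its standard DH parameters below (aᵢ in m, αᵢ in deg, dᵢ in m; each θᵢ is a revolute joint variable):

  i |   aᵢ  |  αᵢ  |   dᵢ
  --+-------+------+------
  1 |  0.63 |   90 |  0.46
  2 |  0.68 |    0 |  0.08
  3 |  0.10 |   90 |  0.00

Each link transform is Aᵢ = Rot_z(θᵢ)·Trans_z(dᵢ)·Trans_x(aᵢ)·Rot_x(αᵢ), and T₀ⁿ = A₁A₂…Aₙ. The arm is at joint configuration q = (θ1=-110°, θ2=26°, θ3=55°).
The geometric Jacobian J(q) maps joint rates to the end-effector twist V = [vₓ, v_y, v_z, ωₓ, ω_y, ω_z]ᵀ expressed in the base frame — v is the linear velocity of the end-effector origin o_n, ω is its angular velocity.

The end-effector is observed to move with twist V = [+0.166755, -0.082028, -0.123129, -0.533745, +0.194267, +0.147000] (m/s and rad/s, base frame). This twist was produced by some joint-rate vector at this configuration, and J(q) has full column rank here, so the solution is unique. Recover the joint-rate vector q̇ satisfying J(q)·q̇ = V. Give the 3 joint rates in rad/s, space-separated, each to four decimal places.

o_n = [-0.5050, -1.1537, 0.8569]
J₁: ẑ×o_n = [1.1537, -0.5050, 0.0000], ω = ẑ
J2: z=[-0.9397, 0.3420, 0.0000] o=[-0.2155, -0.5920, 0.4600] → [0.1357, 0.3729, 0.6268, -0.9397, 0.3420, 0.0000]
J3: z=[-0.9397, 0.3420, 0.0000] o=[-0.4997, -1.1390, 0.7581] → [0.0338, 0.0928, 0.0156, -0.9397, 0.3420, 0.0000]
q̇ = J⁺·V = [0.1470, -0.2160, 0.7840]

0.1470 -0.2160 0.7840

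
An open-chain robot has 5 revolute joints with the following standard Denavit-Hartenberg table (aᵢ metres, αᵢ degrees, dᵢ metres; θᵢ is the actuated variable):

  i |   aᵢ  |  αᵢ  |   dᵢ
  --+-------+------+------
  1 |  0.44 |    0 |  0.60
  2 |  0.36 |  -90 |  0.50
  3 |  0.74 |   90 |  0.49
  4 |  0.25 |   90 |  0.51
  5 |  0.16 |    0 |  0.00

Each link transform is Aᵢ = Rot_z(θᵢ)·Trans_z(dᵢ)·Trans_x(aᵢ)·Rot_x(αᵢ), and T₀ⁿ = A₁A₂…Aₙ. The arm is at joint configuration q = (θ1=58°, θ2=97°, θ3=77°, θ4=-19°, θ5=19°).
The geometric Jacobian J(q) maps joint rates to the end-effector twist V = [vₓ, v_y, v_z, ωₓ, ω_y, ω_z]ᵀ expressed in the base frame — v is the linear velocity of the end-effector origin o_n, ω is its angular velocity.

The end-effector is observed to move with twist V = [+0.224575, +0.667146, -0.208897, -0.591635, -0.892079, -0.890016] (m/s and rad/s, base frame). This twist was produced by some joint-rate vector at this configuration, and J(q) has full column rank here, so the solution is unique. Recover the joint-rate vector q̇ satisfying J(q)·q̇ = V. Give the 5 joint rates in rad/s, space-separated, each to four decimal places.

0.3030 -0.9080 0.1480 0.0910 -0.9630

o_n = [-0.9696, 0.5375, 0.1357]
J₁: ẑ×o_n = [-0.5375, -0.9696, 0.0000], ω = ẑ
J2: z=[0.0000, 0.0000, 1.0000] o=[0.2332, 0.3731, 0.6000] → [-0.1643, -1.2027, 0.0000, 0.0000, 0.0000, 1.0000]
J3: z=[-0.4226, -0.9063, 0.0000] o=[-0.0931, 0.5253, 1.1000] → [0.8739, -0.4075, -0.7995, -0.4226, -0.9063, 0.0000]
J4: z=[-0.8831, 0.4118, 0.2250] o=[-0.4511, 0.1515, 0.3790] → [-0.1870, -0.3315, -0.1273, -0.8831, 0.4118, 0.2250]
J5: z=[0.4660, 0.8260, 0.3172] o=[-0.9152, 0.4578, 0.2634] → [-0.1307, 0.0422, 0.0820, 0.4660, 0.8260, 0.3172]
q̇ = J⁺·V = [0.3030, -0.9080, 0.1480, 0.0910, -0.9630]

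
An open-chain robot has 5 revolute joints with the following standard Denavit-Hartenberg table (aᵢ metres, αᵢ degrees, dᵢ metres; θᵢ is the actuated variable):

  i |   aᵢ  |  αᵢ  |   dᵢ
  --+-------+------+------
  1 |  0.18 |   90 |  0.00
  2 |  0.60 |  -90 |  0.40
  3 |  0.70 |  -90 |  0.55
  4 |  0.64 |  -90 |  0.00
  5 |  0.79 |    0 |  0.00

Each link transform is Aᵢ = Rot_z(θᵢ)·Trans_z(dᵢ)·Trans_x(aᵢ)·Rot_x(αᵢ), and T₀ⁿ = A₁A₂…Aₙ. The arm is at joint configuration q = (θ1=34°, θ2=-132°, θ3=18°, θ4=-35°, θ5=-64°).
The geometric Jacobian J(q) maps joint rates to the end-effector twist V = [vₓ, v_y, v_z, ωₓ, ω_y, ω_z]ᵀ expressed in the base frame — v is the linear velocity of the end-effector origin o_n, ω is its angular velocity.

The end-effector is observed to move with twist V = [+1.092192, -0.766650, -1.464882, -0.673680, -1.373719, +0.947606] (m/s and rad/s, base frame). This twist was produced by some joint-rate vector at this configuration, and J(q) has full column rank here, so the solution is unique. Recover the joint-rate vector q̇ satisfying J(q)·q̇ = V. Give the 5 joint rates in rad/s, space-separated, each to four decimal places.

0.3770 0.5490 -0.8320 -0.3460 0.6540

o_n = [-0.5846, 0.4998, -2.0952]
J₁: ẑ×o_n = [-0.4998, -0.5846, 0.0000], ω = ẑ
J2: z=[0.5592, -0.8290, 0.0000] o=[0.1492, 0.1007, 0.0000] → [1.7370, 1.1716, -0.3851, 0.5592, -0.8290, 0.0000]
J3: z=[0.6161, 0.4156, -0.6691] o=[0.0401, -0.4555, -0.4459] → [-0.0462, 1.4341, 0.8481, 0.6161, 0.4156, -0.6691]
J4: z=[-0.3604, 0.9041, 0.2296] o=[-0.1114, -0.2967, -1.3086] → [-0.8940, -0.3921, 0.1408, -0.3604, 0.9041, 0.2296]
J5: z=[-0.9064, -0.3976, 0.1427] o=[-0.2524, -0.1964, -1.9248] → [-0.0316, -0.2018, -0.7631, -0.9064, -0.3976, 0.1427]
q̇ = J⁺·V = [0.3770, 0.5490, -0.8320, -0.3460, 0.6540]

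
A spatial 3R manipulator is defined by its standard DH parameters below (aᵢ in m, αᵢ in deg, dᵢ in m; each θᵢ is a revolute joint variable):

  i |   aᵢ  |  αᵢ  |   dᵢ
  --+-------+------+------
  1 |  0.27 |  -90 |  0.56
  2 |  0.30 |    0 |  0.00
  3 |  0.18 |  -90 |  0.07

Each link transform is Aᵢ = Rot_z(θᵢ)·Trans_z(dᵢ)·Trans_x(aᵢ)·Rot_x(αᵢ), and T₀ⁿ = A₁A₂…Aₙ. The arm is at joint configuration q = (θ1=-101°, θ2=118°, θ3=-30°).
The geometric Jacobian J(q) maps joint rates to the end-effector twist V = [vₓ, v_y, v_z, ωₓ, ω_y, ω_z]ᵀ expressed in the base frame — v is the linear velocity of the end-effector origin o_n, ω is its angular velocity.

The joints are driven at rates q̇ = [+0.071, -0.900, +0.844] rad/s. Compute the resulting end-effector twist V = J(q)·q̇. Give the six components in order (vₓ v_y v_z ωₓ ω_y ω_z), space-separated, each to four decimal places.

-0.0370 -0.2409 -0.1264 -0.0550 0.0107 0.0710

o_n = [0.0429, -0.1463, 0.1152]
J₁: ẑ×o_n = [0.1463, 0.0429, -0.0000], ω = ẑ
J2: z=[0.9816, -0.1908, 0.0000] o=[-0.0515, -0.2650, 0.5600] → [0.0849, 0.4366, 0.1346, 0.9816, -0.1908, 0.0000]
J3: z=[0.9816, -0.1908, 0.0000] o=[-0.0246, -0.1268, 0.2951] → [0.0343, 0.1766, -0.0063, 0.9816, -0.1908, 0.0000]
V = J·q̇ = [-0.0370, -0.2409, -0.1264, -0.0550, 0.0107, 0.0710]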